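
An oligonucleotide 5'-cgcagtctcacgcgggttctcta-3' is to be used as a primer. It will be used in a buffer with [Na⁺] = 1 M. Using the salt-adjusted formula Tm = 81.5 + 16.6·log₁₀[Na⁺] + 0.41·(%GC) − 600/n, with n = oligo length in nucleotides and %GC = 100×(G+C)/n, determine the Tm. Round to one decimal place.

80.4°C

Length n = 23. Base counts: G=6, T=6, A=3, C=8
G+C = 14, so %GC = 14/23 × 100 = 60.87%
Salt term: 16.6 × (0) = 0
GC term: 0.41 × 60.87 = 24.957; length term: −600/23 = −26.087
Tm = 81.5 + (0) + 24.957 − 26.087 = 80.37 → 80.4°C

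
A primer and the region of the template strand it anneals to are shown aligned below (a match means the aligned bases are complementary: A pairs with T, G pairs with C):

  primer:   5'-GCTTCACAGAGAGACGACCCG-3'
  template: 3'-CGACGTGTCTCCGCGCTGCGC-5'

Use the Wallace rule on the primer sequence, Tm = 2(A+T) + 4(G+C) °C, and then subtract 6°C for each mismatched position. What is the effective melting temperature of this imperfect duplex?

38°C

Primer base counts: A=6, T=2, G=6, C=7 → A+T=8, G+C=13
Perfect-match Tm = 2(8) + 4(13) = 16 + 52 = 68°C
Mismatches (positions where the bases are not complementary): 5 (at positions 4, 12, 13, 14, 19)
Effective Tm = 68 − 5×6 = 68 − 30 = 38°C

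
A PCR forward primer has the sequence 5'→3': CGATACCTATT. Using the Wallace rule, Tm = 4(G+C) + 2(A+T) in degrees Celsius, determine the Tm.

30°C

A=3, G=1, T=4, C=3
So N_AT = 7 and N_GC = 4.
Tm = 4·4 + 2·7 = 16 + 14 = 30°C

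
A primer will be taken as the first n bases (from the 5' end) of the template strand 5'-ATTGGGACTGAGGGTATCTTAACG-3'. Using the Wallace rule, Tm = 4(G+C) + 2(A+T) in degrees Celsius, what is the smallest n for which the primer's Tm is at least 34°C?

n = 12

First 11 bases: ATTGGGACTGA → Tm = 32°C (< 34°C)
First 12 bases: ATTGGGACTGAG → Tm = 36°C (≥ 34°C)
Each additional base adds 2°C (A/T) or 4°C (G/C), so Tm is non-decreasing in n; n = 12 is the first length to reach 34°C.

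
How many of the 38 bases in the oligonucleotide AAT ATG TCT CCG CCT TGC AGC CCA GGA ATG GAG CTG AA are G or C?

Counting bases: G=10, A=10, C=10, T=8
G+C = 10 + 10 = 20

20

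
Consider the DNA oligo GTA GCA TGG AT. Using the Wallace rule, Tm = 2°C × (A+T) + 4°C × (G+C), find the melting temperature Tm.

C=1, G=4, T=3, A=3
A+T = 6, G+C = 5
Tm = 4·5 + 2·6 = 20 + 12 = 32°C

32°C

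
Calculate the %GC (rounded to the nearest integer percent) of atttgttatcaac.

Counting bases: A=4, T=6, G=1, C=2
G+C = 1 + 2 = 3 out of 13 bases
%GC = 3/13 × 100 = 23.08% ≈ 23%

23%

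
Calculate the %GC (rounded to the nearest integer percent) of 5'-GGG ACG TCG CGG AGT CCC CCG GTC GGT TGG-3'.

Counting bases: G=14, T=5, C=9, A=2
G+C = 14 + 9 = 23 out of 30 bases
%GC = 23/30 × 100 = 76.67% ≈ 77%

77%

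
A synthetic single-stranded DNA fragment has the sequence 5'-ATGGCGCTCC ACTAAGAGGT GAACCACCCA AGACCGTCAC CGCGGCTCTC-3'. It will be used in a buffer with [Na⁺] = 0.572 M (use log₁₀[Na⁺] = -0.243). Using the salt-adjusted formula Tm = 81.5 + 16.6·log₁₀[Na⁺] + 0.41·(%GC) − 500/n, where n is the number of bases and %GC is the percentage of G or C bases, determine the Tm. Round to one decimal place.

Length n = 50. Scanning the sequence gives C=19, T=7, G=12, A=12.
G+C = 31, so %GC = 31/50 × 100 = 62%
Salt term: 16.6 × (-0.243) = -4.034
GC term: 0.41 × 62 = 25.42; length term: −500/50 = −10
Tm = 81.5 + (-4.034) + 25.42 − 10 = 92.886 → 92.9°C

92.9°C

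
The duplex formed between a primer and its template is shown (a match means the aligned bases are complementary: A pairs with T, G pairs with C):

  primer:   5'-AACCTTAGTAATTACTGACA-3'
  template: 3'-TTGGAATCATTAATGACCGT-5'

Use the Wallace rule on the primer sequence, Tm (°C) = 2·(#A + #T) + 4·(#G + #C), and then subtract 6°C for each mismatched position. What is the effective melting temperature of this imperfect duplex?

Primer base counts: A=8, T=6, G=2, C=4 → A+T=14, G+C=6
Perfect-match Tm = 2(14) + 4(6) = 28 + 24 = 52°C
Mismatches (positions where the bases are not complementary): 1 (at position 18)
Effective Tm = 52 − 1×6 = 52 − 6 = 46°C

46°C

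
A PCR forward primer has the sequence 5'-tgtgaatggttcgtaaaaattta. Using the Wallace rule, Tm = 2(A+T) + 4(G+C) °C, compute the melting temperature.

58°C

Base counts: A=8, C=1, T=9, G=5
A+T = 17, G+C = 6
Tm = 4·6 + 2·17 = 24 + 34 = 58°C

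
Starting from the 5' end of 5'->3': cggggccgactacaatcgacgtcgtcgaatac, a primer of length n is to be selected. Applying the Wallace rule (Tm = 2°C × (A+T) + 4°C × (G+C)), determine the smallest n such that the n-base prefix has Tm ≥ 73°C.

First 22 bases: CGGGGCCGACTACAATCGACGT → Tm = 72°C (< 73°C)
First 23 bases: CGGGGCCGACTACAATCGACGTC → Tm = 76°C (≥ 73°C)
Since every base adds ≥2°C, Tm only increases with n, so the threshold is first crossed at n = 23.

n = 23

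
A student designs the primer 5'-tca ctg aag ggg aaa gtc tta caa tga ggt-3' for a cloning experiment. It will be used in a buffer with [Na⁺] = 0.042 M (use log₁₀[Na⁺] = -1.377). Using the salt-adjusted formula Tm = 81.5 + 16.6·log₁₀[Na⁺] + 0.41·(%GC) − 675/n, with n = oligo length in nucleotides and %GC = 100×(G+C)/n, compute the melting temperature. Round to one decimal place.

53.9°C

Length n = 30. Base counts: A=10, T=7, C=4, G=9
G+C = 13, so %GC = 13/30 × 100 = 43.333%
Salt term: 16.6 × (-1.377) = -22.858
GC term: 0.41 × 43.333 = 17.767; length term: −675/30 = −22.5
Tm = 81.5 + (-22.858) + 17.767 − 22.5 = 53.909 → 53.9°C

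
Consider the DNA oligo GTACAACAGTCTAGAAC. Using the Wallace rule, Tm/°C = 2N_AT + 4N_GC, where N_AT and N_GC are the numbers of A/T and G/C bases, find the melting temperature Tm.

48°C

Base counts: A=7, G=3, C=4, T=3
AT pairs contribute 10, GC pairs contribute 7.
Tm = 2×10 + 4×7 = 48°C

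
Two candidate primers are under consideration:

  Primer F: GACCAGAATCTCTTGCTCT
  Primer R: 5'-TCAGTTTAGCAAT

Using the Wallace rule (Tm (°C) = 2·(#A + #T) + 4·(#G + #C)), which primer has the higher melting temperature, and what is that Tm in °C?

Primer F: A+T=10, G+C=9 → Tm = 2(10)+4(9) = 56°C
Primer R: A+T=9, G+C=4 → Tm = 2(9)+4(4) = 34°C
56°C vs 34°C → primer F is higher.

Primer F, 56°C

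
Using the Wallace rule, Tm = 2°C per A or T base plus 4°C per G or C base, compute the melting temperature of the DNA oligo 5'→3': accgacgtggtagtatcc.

56°C

Scanning the sequence gives G=5, A=4, C=5, T=4.
So N_AT = 8 and N_GC = 10.
Tm = 2×8 + 4×10 = 56°C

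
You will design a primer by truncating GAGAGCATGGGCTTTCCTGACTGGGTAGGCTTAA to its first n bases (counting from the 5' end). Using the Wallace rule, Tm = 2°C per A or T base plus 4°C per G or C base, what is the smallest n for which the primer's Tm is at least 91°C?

First 28 bases: GAGAGCATGGGCTTTCCTGACTGGGTAG → Tm = 88°C (< 91°C)
First 29 bases: GAGAGCATGGGCTTTCCTGACTGGGTAGG → Tm = 92°C (≥ 91°C)
Each additional base adds 2°C (A/T) or 4°C (G/C), so Tm is non-decreasing in n; n = 29 is the first length to reach 91°C.

n = 29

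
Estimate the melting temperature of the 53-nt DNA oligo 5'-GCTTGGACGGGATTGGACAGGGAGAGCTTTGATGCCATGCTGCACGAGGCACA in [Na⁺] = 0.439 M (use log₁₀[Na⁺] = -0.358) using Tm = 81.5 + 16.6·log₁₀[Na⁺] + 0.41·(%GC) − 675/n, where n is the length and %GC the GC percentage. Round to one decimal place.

Length n = 53. Scanning the sequence gives T=10, G=20, C=11, A=12.
G+C = 31, so %GC = 31/53 × 100 = 58.491%
Salt term: 16.6 × (-0.358) = -5.943
GC term: 0.41 × 58.491 = 23.981; length term: −675/53 = −12.736
Tm = 81.5 + (-5.943) + 23.981 − 12.736 = 86.802 → 86.8°C

86.8°C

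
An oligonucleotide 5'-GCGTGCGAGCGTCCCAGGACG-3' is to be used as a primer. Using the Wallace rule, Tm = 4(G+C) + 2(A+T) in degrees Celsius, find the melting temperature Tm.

Counting bases: C=7, T=2, G=9, A=3
AT pairs contribute 5, GC pairs contribute 16.
Tm = 2(5) + 4(16) = 10 + 64 = 74°C

74°C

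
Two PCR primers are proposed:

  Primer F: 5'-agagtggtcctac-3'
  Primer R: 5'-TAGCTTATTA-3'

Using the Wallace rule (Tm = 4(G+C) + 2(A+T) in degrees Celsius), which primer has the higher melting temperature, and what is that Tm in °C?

Primer F: A+T=6, G+C=7 → Tm = 2(6)+4(7) = 40°C
Primer R: A+T=8, G+C=2 → Tm = 2(8)+4(2) = 24°C
40°C vs 24°C → primer F is higher.

Primer F, 40°C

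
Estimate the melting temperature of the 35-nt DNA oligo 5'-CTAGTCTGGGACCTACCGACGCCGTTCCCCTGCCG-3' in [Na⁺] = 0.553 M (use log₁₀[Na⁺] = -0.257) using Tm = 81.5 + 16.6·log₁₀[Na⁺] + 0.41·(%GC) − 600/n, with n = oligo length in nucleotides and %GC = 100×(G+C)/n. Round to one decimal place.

88.2°C

Length n = 35. Base counts: T=7, C=15, A=4, G=9
G+C = 24, so %GC = 24/35 × 100 = 68.571%
Salt term: 16.6 × (-0.257) = -4.266
GC term: 0.41 × 68.571 = 28.114; length term: −600/35 = −17.143
Tm = 81.5 + (-4.266) + 28.114 − 17.143 = 88.205 → 88.2°C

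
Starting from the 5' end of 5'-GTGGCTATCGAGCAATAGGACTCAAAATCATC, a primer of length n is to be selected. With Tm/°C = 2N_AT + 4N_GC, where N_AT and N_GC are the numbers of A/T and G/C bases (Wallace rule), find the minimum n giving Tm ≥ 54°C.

First 17 bases: GTGGCTATCGAGCAATA → Tm = 50°C (< 54°C)
First 18 bases: GTGGCTATCGAGCAATAG → Tm = 54°C (≥ 54°C)
Since every base adds ≥2°C, Tm only increases with n, so the threshold is first crossed at n = 18.

n = 18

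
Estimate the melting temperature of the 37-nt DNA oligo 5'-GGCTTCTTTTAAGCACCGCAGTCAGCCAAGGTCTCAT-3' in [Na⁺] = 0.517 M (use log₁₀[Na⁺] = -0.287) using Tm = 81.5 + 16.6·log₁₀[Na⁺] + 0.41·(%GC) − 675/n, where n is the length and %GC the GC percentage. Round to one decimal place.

Length n = 37. G=8, C=11, T=10, A=8
G+C = 19, so %GC = 19/37 × 100 = 51.351%
Salt term: 16.6 × (-0.287) = -4.764
GC term: 0.41 × 51.351 = 21.054; length term: −675/37 = −18.243
Tm = 81.5 + (-4.764) + 21.054 − 18.243 = 79.547 → 79.5°C

79.5°C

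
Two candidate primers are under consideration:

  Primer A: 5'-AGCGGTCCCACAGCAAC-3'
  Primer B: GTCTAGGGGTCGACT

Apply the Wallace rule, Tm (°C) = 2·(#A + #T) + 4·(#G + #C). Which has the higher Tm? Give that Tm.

Primer A: A+T=6, G+C=11 → Tm = 2(6)+4(11) = 56°C
Primer B: A+T=6, G+C=9 → Tm = 2(6)+4(9) = 48°C
56°C vs 48°C → primer A is higher.

Primer A, 56°C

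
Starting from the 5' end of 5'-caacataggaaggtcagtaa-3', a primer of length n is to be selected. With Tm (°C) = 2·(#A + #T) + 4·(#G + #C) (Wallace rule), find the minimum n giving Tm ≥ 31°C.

First 11 bases: CAACATAGGAA → Tm = 30°C (< 31°C)
First 12 bases: CAACATAGGAAG → Tm = 34°C (≥ 31°C)
Each additional base adds 2°C (A/T) or 4°C (G/C), so Tm is non-decreasing in n; n = 12 is the first length to reach 31°C.

n = 12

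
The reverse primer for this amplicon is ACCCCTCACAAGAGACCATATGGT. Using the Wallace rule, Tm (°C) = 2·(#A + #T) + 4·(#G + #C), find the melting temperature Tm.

Base counts: C=8, G=4, T=4, A=8
A+T = 12, G+C = 12
Tm = 2(12) + 4(12) = 24 + 48 = 72°C

72°C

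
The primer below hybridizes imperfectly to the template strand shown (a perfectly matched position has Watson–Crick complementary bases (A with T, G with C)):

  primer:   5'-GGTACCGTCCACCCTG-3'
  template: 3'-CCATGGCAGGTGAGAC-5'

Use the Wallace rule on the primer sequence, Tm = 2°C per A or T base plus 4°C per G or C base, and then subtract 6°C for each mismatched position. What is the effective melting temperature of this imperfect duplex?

48°C

Primer base counts: A=2, T=3, G=4, C=7 → A+T=5, G+C=11
Perfect-match Tm = 2(5) + 4(11) = 10 + 44 = 54°C
Mismatches (positions where the bases are not complementary): 1 (at position 13)
Effective Tm = 54 − 1×6 = 54 − 6 = 48°C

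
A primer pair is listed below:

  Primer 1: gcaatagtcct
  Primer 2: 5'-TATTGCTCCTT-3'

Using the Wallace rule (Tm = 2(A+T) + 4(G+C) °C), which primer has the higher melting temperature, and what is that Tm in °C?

Primer 1: A+T=6, G+C=5 → Tm = 2(6)+4(5) = 32°C
Primer 2: A+T=7, G+C=4 → Tm = 2(7)+4(4) = 30°C
32°C vs 30°C → primer 1 is higher.

Primer 1, 32°C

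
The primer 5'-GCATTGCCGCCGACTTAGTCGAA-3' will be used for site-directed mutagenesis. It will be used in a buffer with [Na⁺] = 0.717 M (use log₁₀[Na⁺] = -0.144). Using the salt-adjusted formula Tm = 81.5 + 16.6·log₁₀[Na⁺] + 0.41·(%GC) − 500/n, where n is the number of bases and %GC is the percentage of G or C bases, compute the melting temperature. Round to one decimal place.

Length n = 23. Scanning the sequence gives C=7, G=6, A=5, T=5.
G+C = 13, so %GC = 13/23 × 100 = 56.522%
Salt term: 16.6 × (-0.144) = -2.39
GC term: 0.41 × 56.522 = 23.174; length term: −500/23 = −21.739
Tm = 81.5 + (-2.39) + 23.174 − 21.739 = 80.545 → 80.5°C

80.5°C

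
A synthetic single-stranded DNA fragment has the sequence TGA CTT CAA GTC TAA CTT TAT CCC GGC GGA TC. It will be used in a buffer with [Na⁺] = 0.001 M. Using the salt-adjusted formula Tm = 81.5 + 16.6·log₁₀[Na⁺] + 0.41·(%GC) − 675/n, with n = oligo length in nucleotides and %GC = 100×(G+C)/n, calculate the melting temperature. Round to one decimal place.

29.8°C

Length n = 32. Counting bases: C=9, A=7, G=6, T=10
G+C = 15, so %GC = 15/32 × 100 = 46.875%
Salt term: 16.6 × (-3) = -49.8
GC term: 0.41 × 46.875 = 19.219; length term: −675/32 = −21.094
Tm = 81.5 + (-49.8) + 19.219 − 21.094 = 29.825 → 29.8°C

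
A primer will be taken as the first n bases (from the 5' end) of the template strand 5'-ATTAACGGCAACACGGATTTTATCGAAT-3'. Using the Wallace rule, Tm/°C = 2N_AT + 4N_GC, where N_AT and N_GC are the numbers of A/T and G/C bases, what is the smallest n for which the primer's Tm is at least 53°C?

First 18 bases: ATTAACGGCAACACGGAT → Tm = 52°C (< 53°C)
First 19 bases: ATTAACGGCAACACGGATT → Tm = 54°C (≥ 53°C)
Each additional base adds 2°C (A/T) or 4°C (G/C), so Tm is non-decreasing in n; n = 19 is the first length to reach 53°C.

n = 19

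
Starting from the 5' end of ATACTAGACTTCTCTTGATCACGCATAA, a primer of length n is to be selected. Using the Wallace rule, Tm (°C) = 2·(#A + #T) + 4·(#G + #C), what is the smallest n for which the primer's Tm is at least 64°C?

First 22 bases: ATACTAGACTTCTCTTGATCAC → Tm = 60°C (< 64°C)
First 23 bases: ATACTAGACTTCTCTTGATCACG → Tm = 64°C (≥ 64°C)
Each additional base adds 2°C (A/T) or 4°C (G/C), so Tm is non-decreasing in n; n = 23 is the first length to reach 64°C.

n = 23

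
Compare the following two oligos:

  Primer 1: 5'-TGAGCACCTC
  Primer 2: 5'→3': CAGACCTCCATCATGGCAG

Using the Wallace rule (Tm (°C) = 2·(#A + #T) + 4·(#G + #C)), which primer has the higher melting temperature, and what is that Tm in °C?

Primer 1: A+T=4, G+C=6 → Tm = 2(4)+4(6) = 32°C
Primer 2: A+T=8, G+C=11 → Tm = 2(8)+4(11) = 60°C
32°C vs 60°C → primer 2 is higher.

Primer 2, 60°C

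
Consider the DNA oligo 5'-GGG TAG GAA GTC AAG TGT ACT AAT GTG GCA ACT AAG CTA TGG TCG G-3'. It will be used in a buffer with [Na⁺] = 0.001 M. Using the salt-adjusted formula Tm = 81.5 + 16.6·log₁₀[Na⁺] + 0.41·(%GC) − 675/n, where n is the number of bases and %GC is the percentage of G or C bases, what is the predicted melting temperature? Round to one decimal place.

Length n = 46. Counting bases: C=6, G=16, T=11, A=13
G+C = 22, so %GC = 22/46 × 100 = 47.826%
Salt term: 16.6 × (-3) = -49.8
GC term: 0.41 × 47.826 = 19.609; length term: −675/46 = −14.674
Tm = 81.5 + (-49.8) + 19.609 − 14.674 = 36.635 → 36.6°C

36.6°C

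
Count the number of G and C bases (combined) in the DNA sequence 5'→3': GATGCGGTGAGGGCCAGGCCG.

16

Scanning the sequence gives G=11, T=2, A=3, C=5.
G+C = 11 + 5 = 16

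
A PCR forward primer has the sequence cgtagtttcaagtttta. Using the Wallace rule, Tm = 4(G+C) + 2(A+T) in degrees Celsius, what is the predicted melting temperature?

44°C

Base counts: A=4, T=8, G=3, C=2
So N_AT = 12 and N_GC = 5.
Tm = 2×12 + 4×5 = 44°C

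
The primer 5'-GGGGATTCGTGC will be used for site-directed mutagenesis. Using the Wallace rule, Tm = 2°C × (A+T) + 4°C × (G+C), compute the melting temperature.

40°C

Base counts: A=1, G=6, C=2, T=3
So N_AT = 4 and N_GC = 8.
Tm = 2(4) + 4(8) = 8 + 32 = 40°C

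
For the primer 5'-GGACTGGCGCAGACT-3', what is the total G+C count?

10

Scanning the sequence gives A=3, C=4, T=2, G=6.
G+C = 6 + 4 = 10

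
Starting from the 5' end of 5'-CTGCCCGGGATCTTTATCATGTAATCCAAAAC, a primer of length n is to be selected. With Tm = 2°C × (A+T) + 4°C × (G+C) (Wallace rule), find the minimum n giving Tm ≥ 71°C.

First 24 bases: CTGCCCGGGATCTTTATCATGTAA → Tm = 70°C (< 71°C)
First 25 bases: CTGCCCGGGATCTTTATCATGTAAT → Tm = 72°C (≥ 71°C)
Since every base adds ≥2°C, Tm only increases with n, so the threshold is first crossed at n = 25.

n = 25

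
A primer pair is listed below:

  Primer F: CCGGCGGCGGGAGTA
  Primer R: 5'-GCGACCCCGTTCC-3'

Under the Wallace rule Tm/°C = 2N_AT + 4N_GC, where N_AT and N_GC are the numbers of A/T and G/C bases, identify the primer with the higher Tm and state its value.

Primer F: A+T=3, G+C=12 → Tm = 2(3)+4(12) = 54°C
Primer R: A+T=3, G+C=10 → Tm = 2(3)+4(10) = 46°C
54°C vs 46°C → primer F is higher.

Primer F, 54°C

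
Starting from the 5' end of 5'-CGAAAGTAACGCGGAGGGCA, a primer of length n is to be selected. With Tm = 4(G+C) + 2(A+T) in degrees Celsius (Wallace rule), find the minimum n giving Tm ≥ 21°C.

First 7 bases: CGAAAGT → Tm = 20°C (< 21°C)
First 8 bases: CGAAAGTA → Tm = 22°C (≥ 21°C)
Since every base adds ≥2°C, Tm only increases with n, so the threshold is first crossed at n = 8.

n = 8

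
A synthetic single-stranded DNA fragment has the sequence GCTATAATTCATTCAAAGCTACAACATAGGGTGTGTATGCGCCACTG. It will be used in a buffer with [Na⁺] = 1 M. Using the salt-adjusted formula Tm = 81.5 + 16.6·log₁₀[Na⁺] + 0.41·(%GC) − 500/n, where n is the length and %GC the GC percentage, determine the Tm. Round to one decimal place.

Length n = 47. Counting bases: T=13, C=10, G=10, A=14
G+C = 20, so %GC = 20/47 × 100 = 42.553%
Salt term: 16.6 × (0) = 0
GC term: 0.41 × 42.553 = 17.447; length term: −500/47 = −10.638
Tm = 81.5 + (0) + 17.447 − 10.638 = 88.309 → 88.3°C

88.3°C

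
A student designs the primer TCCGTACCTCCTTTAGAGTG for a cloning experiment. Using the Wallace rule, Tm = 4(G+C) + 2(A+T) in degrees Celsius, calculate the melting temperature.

G=4, T=7, A=3, C=6
AT pairs contribute 10, GC pairs contribute 10.
Tm = 4·10 + 2·10 = 40 + 20 = 60°C

60°C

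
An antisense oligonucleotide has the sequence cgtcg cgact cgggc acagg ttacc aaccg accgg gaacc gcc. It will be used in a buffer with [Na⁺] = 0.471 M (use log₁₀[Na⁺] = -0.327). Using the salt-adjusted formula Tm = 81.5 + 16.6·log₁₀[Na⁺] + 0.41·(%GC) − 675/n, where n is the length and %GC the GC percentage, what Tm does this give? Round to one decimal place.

Length n = 43. Base counts: A=9, T=4, G=13, C=17
G+C = 30, so %GC = 30/43 × 100 = 69.767%
Salt term: 16.6 × (-0.327) = -5.428
GC term: 0.41 × 69.767 = 28.604; length term: −675/43 = −15.698
Tm = 81.5 + (-5.428) + 28.604 − 15.698 = 88.978 → 89.0°C

89.0°C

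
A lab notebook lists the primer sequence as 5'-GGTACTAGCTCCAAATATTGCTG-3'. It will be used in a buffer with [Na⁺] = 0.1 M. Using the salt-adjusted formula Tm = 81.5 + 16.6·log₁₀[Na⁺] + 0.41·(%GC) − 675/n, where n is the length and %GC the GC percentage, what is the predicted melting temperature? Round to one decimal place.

53.4°C

Length n = 23. A=6, G=5, T=7, C=5
G+C = 10, so %GC = 10/23 × 100 = 43.478%
Salt term: 16.6 × (-1) = -16.6
GC term: 0.41 × 43.478 = 17.826; length term: −675/23 = −29.348
Tm = 81.5 + (-16.6) + 17.826 − 29.348 = 53.378 → 53.4°C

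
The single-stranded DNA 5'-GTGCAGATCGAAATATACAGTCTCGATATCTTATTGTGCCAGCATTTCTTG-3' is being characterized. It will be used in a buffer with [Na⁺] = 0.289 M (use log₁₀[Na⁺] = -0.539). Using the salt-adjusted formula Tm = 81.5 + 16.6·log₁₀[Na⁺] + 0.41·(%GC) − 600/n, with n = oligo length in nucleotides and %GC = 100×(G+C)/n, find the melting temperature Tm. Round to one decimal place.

Length n = 51. Counting bases: A=13, G=10, T=18, C=10
G+C = 20, so %GC = 20/51 × 100 = 39.216%
Salt term: 16.6 × (-0.539) = -8.947
GC term: 0.41 × 39.216 = 16.079; length term: −600/51 = −11.765
Tm = 81.5 + (-8.947) + 16.079 − 11.765 = 76.867 → 76.9°C

76.9°C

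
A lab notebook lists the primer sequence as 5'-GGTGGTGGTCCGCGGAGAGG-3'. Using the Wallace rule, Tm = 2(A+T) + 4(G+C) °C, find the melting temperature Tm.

70°C

T=3, G=12, A=2, C=3
AT pairs contribute 5, GC pairs contribute 15.
Tm = 4·15 + 2·5 = 60 + 10 = 70°C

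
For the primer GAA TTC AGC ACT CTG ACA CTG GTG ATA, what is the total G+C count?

12

Base counts: T=7, A=8, C=6, G=6
G+C = 6 + 6 = 12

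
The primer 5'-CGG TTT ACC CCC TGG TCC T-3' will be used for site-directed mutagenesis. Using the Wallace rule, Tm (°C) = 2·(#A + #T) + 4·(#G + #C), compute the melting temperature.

62°C

G=4, A=1, T=6, C=8
AT pairs contribute 7, GC pairs contribute 12.
Tm = 4·12 + 2·7 = 48 + 14 = 62°C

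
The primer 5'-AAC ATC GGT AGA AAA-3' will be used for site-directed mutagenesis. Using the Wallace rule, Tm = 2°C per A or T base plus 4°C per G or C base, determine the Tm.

Scanning the sequence gives G=3, T=2, A=8, C=2.
So N_AT = 10 and N_GC = 5.
Tm = 4·5 + 2·10 = 20 + 20 = 40°C

40°C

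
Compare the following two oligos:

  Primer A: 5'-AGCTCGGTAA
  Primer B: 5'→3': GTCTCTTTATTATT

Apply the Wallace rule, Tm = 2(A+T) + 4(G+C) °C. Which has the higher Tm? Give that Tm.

Primer A: A+T=5, G+C=5 → Tm = 2(5)+4(5) = 30°C
Primer B: A+T=11, G+C=3 → Tm = 2(11)+4(3) = 34°C
30°C vs 34°C → primer B is higher.

Primer B, 34°C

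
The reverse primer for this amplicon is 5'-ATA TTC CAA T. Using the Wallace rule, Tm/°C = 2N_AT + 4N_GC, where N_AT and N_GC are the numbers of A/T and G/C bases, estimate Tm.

A=4, T=4, G=0, C=2
So N_AT = 8 and N_GC = 2.
Tm = 2(8) + 4(2) = 16 + 8 = 24°C

24°C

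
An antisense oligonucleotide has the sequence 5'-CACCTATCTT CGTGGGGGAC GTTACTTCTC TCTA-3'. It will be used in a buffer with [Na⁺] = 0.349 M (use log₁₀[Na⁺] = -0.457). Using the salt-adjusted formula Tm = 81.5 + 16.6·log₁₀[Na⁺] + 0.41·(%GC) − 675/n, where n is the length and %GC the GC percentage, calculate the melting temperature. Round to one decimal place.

Length n = 34. Base counts: C=10, A=5, G=7, T=12
G+C = 17, so %GC = 17/34 × 100 = 50%
Salt term: 16.6 × (-0.457) = -7.586
GC term: 0.41 × 50 = 20.5; length term: −675/34 = −19.853
Tm = 81.5 + (-7.586) + 20.5 − 19.853 = 74.561 → 74.6°C

74.6°C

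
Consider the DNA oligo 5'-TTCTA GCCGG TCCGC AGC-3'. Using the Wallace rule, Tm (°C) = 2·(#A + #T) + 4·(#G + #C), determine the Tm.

60°C

C=7, T=4, G=5, A=2
A+T = 6, G+C = 12
Tm = 2(6) + 4(12) = 12 + 48 = 60°C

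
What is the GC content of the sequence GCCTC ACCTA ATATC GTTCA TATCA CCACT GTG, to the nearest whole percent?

45%

Counting bases: C=11, G=4, T=10, A=8
G+C = 4 + 11 = 15 out of 33 bases
%GC = 15/33 × 100 = 45.45% ≈ 45%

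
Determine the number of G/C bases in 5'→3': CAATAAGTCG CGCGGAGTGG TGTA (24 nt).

13

T=5, A=6, C=4, G=9
Total G or C: 9 + 4 = 13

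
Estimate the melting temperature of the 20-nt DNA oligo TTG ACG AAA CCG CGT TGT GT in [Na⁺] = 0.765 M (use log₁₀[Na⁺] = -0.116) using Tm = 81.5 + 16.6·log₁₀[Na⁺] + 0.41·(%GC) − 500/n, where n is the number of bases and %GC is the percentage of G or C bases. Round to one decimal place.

75.1°C

Length n = 20. T=6, C=4, G=6, A=4
G+C = 10, so %GC = 10/20 × 100 = 50%
Salt term: 16.6 × (-0.116) = -1.926
GC term: 0.41 × 50 = 20.5; length term: −500/20 = −25
Tm = 81.5 + (-1.926) + 20.5 − 25 = 75.074 → 75.1°C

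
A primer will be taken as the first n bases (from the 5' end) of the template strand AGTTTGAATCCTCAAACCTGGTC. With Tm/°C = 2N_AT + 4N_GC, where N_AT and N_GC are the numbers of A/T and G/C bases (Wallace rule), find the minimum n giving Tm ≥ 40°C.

n = 15

First 14 bases: AGTTTGAATCCTCA → Tm = 38°C (< 40°C)
First 15 bases: AGTTTGAATCCTCAA → Tm = 40°C (≥ 40°C)
Since every base adds ≥2°C, Tm only increases with n, so the threshold is first crossed at n = 15.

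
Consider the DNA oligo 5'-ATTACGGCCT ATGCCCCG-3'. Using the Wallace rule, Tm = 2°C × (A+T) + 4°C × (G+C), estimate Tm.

Base counts: C=7, A=3, T=4, G=4
So N_AT = 7 and N_GC = 11.
Tm = 4·11 + 2·7 = 44 + 14 = 58°C

58°C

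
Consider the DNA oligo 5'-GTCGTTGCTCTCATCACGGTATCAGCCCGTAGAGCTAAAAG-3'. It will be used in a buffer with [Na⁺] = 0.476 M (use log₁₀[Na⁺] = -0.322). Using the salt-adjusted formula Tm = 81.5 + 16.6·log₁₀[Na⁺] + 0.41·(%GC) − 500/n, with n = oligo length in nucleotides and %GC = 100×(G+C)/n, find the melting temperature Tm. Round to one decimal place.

85.0°C

Length n = 41. Counting bases: G=10, T=10, A=10, C=11
G+C = 21, so %GC = 21/41 × 100 = 51.22%
Salt term: 16.6 × (-0.322) = -5.345
GC term: 0.41 × 51.22 = 21; length term: −500/41 = −12.195
Tm = 81.5 + (-5.345) + 21 − 12.195 = 84.96 → 85.0°C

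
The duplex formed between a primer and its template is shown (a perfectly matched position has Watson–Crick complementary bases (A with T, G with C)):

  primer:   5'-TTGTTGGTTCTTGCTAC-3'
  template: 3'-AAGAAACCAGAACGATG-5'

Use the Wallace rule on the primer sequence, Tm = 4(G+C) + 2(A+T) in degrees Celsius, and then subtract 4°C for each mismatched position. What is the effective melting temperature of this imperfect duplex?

36°C

Primer base counts: A=1, T=9, G=4, C=3 → A+T=10, G+C=7
Perfect-match Tm = 2(10) + 4(7) = 20 + 28 = 48°C
Mismatches (positions where the bases are not complementary): 3 (at positions 3, 6, 8)
Effective Tm = 48 − 3×4 = 48 − 12 = 36°C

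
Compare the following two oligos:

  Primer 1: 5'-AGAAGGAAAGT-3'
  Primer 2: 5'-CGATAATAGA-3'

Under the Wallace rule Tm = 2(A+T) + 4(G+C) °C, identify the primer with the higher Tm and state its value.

Primer 1, 30°C

Primer 1: A+T=7, G+C=4 → Tm = 2(7)+4(4) = 30°C
Primer 2: A+T=7, G+C=3 → Tm = 2(7)+4(3) = 26°C
30°C vs 26°C → primer 1 is higher.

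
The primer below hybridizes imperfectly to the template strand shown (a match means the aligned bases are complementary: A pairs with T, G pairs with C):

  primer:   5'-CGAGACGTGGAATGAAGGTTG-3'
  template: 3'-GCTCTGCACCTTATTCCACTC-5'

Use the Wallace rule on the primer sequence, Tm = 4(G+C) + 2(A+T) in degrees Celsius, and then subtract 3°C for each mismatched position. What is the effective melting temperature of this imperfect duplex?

Primer base counts: A=6, T=4, G=9, C=2 → A+T=10, G+C=11
Perfect-match Tm = 2(10) + 4(11) = 20 + 44 = 64°C
Mismatches (positions where the bases are not complementary): 5 (at positions 14, 16, 18, 19, 20)
Effective Tm = 64 − 5×3 = 64 − 15 = 49°C

49°C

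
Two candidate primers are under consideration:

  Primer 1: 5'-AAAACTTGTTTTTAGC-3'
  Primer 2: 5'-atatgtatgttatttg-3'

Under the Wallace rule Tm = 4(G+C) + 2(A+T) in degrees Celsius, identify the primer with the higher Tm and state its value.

Primer 1: A+T=12, G+C=4 → Tm = 2(12)+4(4) = 40°C
Primer 2: A+T=13, G+C=3 → Tm = 2(13)+4(3) = 38°C
40°C vs 38°C → primer 1 is higher.

Primer 1, 40°C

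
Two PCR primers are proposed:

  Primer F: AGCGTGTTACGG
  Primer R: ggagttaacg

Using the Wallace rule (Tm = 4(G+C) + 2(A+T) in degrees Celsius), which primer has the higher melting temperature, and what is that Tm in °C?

Primer F: A+T=5, G+C=7 → Tm = 2(5)+4(7) = 38°C
Primer R: A+T=5, G+C=5 → Tm = 2(5)+4(5) = 30°C
38°C vs 30°C → primer F is higher.

Primer F, 38°C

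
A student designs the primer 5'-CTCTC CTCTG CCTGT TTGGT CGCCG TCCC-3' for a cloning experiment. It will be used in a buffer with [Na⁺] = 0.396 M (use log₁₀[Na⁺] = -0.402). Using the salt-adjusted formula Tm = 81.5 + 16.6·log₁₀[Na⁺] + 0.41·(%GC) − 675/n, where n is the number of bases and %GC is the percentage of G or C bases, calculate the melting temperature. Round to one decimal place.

78.4°C

Length n = 29. Scanning the sequence gives T=10, A=0, G=6, C=13.
G+C = 19, so %GC = 19/29 × 100 = 65.517%
Salt term: 16.6 × (-0.402) = -6.673
GC term: 0.41 × 65.517 = 26.862; length term: −675/29 = −23.276
Tm = 81.5 + (-6.673) + 26.862 − 23.276 = 78.413 → 78.4°C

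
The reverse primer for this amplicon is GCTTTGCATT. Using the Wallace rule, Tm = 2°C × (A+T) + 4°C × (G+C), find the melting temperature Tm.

28°C

G=2, A=1, C=2, T=5
So N_AT = 6 and N_GC = 4.
Tm = 2×6 + 4×4 = 28°C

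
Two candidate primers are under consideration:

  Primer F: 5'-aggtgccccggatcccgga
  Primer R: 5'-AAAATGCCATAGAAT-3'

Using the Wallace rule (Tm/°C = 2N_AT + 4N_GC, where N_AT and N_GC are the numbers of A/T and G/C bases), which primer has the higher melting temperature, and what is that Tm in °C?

Primer F, 66°C

Primer F: A+T=5, G+C=14 → Tm = 2(5)+4(14) = 66°C
Primer R: A+T=11, G+C=4 → Tm = 2(11)+4(4) = 38°C
66°C vs 38°C → primer F is higher.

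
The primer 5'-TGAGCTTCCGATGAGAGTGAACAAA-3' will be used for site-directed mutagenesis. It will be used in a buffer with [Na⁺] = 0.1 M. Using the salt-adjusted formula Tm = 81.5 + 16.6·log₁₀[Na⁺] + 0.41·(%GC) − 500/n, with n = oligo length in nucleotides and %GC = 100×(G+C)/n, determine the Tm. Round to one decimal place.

62.9°C

Length n = 25. Counting bases: C=4, T=5, G=7, A=9
G+C = 11, so %GC = 11/25 × 100 = 44%
Salt term: 16.6 × (-1) = -16.6
GC term: 0.41 × 44 = 18.04; length term: −500/25 = −20
Tm = 81.5 + (-16.6) + 18.04 − 20 = 62.94 → 62.9°C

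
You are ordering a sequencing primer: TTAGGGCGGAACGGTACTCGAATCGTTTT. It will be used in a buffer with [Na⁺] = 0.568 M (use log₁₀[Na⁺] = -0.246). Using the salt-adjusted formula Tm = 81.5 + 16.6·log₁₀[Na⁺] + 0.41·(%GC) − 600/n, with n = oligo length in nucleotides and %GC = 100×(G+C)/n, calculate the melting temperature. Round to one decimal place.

Length n = 29. Base counts: A=6, T=9, G=9, C=5
G+C = 14, so %GC = 14/29 × 100 = 48.276%
Salt term: 16.6 × (-0.246) = -4.084
GC term: 0.41 × 48.276 = 19.793; length term: −600/29 = −20.69
Tm = 81.5 + (-4.084) + 19.793 − 20.69 = 76.519 → 76.5°C

76.5°C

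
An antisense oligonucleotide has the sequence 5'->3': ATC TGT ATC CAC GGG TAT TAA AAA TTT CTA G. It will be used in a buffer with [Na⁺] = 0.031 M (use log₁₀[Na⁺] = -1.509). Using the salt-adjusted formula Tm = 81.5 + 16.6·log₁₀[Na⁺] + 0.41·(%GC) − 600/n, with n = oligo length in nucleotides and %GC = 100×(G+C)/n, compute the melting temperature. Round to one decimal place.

50.3°C

Length n = 31. C=5, T=11, A=10, G=5
G+C = 10, so %GC = 10/31 × 100 = 32.258%
Salt term: 16.6 × (-1.509) = -25.049
GC term: 0.41 × 32.258 = 13.226; length term: −600/31 = −19.355
Tm = 81.5 + (-25.049) + 13.226 − 19.355 = 50.322 → 50.3°C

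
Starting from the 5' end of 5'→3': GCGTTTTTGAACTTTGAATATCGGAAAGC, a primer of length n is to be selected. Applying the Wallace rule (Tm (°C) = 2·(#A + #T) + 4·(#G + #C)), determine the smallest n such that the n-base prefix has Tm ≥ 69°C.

n = 26

First 25 bases: GCGTTTTTGAACTTTGAATATCGGA → Tm = 68°C (< 69°C)
First 26 bases: GCGTTTTTGAACTTTGAATATCGGAA → Tm = 70°C (≥ 69°C)
Since every base adds ≥2°C, Tm only increases with n, so the threshold is first crossed at n = 26.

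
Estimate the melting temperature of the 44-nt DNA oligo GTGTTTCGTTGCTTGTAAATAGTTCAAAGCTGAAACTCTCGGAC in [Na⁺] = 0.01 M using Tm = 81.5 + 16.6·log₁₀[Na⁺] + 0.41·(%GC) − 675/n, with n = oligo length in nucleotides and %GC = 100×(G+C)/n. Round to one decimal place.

Length n = 44. Base counts: A=11, C=8, G=10, T=15
G+C = 18, so %GC = 18/44 × 100 = 40.909%
Salt term: 16.6 × (-2) = -33.2
GC term: 0.41 × 40.909 = 16.773; length term: −675/44 = −15.341
Tm = 81.5 + (-33.2) + 16.773 − 15.341 = 49.732 → 49.7°C

49.7°C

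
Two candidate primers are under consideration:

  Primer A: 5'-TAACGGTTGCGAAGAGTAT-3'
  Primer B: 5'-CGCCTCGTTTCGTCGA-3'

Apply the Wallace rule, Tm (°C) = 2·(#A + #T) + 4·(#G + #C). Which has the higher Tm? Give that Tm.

Primer A: A+T=11, G+C=8 → Tm = 2(11)+4(8) = 54°C
Primer B: A+T=6, G+C=10 → Tm = 2(6)+4(10) = 52°C
54°C vs 52°C → primer A is higher.

Primer A, 54°C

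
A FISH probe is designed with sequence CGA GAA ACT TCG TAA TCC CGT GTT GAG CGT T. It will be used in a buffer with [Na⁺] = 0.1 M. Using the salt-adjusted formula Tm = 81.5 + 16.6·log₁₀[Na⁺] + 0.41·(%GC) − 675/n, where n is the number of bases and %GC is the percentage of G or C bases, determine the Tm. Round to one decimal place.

63.0°C

Length n = 31. Base counts: T=9, C=7, A=7, G=8
G+C = 15, so %GC = 15/31 × 100 = 48.387%
Salt term: 16.6 × (-1) = -16.6
GC term: 0.41 × 48.387 = 19.839; length term: −675/31 = −21.774
Tm = 81.5 + (-16.6) + 19.839 − 21.774 = 62.965 → 63.0°C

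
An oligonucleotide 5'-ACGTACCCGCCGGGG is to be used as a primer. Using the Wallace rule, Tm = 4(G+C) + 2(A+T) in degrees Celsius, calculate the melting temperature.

C=6, A=2, G=6, T=1
A+T = 3, G+C = 12
Tm = 2×3 + 4×12 = 54°C

54°C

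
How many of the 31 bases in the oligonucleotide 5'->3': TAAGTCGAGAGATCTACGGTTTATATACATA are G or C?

A=11, T=10, G=6, C=4
Total G or C: 6 + 4 = 10

10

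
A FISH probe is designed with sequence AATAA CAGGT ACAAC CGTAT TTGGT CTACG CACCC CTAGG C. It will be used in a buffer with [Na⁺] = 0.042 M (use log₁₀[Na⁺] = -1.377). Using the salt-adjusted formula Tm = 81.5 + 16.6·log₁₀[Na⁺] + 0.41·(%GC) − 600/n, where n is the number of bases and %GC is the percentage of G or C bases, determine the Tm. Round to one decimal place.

64.0°C

Length n = 41. T=9, A=12, G=8, C=12
G+C = 20, so %GC = 20/41 × 100 = 48.78%
Salt term: 16.6 × (-1.377) = -22.858
GC term: 0.41 × 48.78 = 20; length term: −600/41 = −14.634
Tm = 81.5 + (-22.858) + 20 − 14.634 = 64.008 → 64.0°C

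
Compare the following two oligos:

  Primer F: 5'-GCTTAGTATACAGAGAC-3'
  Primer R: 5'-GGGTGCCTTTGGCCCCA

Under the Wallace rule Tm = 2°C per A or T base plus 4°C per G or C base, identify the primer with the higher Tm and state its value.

Primer R, 58°C

Primer F: A+T=10, G+C=7 → Tm = 2(10)+4(7) = 48°C
Primer R: A+T=5, G+C=12 → Tm = 2(5)+4(12) = 58°C
48°C vs 58°C → primer R is higher.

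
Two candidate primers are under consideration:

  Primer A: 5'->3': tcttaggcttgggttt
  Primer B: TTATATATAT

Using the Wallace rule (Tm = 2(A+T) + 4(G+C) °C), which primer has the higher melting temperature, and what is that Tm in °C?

Primer A, 46°C

Primer A: A+T=9, G+C=7 → Tm = 2(9)+4(7) = 46°C
Primer B: A+T=10, G+C=0 → Tm = 2(10)+4(0) = 20°C
46°C vs 20°C → primer A is higher.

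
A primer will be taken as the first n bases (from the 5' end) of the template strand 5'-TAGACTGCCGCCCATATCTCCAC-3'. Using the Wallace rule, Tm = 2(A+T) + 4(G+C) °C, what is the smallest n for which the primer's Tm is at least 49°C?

n = 16

First 15 bases: TAGACTGCCGCCCAT → Tm = 48°C (< 49°C)
First 16 bases: TAGACTGCCGCCCATA → Tm = 50°C (≥ 49°C)
Each additional base adds 2°C (A/T) or 4°C (G/C), so Tm is non-decreasing in n; n = 16 is the first length to reach 49°C.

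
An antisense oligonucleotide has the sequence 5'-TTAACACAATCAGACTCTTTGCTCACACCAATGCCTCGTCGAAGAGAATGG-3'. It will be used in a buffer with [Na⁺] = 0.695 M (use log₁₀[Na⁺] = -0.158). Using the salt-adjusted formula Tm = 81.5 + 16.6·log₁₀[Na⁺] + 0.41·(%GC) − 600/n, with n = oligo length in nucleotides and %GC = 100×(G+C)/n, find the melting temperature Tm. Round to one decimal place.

85.6°C

Length n = 51. Counting bases: C=14, G=9, T=12, A=16
G+C = 23, so %GC = 23/51 × 100 = 45.098%
Salt term: 16.6 × (-0.158) = -2.623
GC term: 0.41 × 45.098 = 18.49; length term: −600/51 = −11.765
Tm = 81.5 + (-2.623) + 18.49 − 11.765 = 85.602 → 85.6°C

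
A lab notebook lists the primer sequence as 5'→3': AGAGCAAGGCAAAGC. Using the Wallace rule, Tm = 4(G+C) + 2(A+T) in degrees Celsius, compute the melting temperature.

46°C

G=5, C=3, T=0, A=7
A+T = 7, G+C = 8
Tm = 2×7 + 4×8 = 46°C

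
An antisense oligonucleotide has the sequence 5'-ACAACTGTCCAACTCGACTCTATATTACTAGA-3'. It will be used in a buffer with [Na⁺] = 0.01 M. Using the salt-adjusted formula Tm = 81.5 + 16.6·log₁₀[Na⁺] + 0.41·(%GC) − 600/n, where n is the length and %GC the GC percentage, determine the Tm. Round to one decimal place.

Length n = 32. Base counts: G=3, C=9, A=11, T=9
G+C = 12, so %GC = 12/32 × 100 = 37.5%
Salt term: 16.6 × (-2) = -33.2
GC term: 0.41 × 37.5 = 15.375; length term: −600/32 = −18.75
Tm = 81.5 + (-33.2) + 15.375 − 18.75 = 44.925 → 44.9°C

44.9°C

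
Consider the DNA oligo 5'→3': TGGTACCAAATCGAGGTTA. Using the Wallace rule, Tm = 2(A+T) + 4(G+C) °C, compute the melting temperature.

Scanning the sequence gives A=6, T=5, C=3, G=5.
A+T = 11, G+C = 8
Tm = 4·8 + 2·11 = 32 + 22 = 54°C

54°C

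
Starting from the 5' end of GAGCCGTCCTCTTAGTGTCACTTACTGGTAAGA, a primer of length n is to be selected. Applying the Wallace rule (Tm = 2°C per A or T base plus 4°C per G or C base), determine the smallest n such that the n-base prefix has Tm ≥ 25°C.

First 7 bases: GAGCCGT → Tm = 24°C (< 25°C)
First 8 bases: GAGCCGTC → Tm = 28°C (≥ 25°C)
Each additional base adds 2°C (A/T) or 4°C (G/C), so Tm is non-decreasing in n; n = 8 is the first length to reach 25°C.

n = 8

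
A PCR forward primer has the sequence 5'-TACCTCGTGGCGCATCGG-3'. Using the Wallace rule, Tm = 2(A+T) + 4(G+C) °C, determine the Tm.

60°C

Counting bases: C=6, A=2, T=4, G=6
So N_AT = 6 and N_GC = 12.
Tm = 2(6) + 4(12) = 12 + 48 = 60°C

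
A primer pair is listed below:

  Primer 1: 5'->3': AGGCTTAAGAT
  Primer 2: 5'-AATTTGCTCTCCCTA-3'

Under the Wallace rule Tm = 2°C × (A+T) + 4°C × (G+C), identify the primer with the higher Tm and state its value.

Primer 1: A+T=7, G+C=4 → Tm = 2(7)+4(4) = 30°C
Primer 2: A+T=9, G+C=6 → Tm = 2(9)+4(6) = 42°C
30°C vs 42°C → primer 2 is higher.

Primer 2, 42°C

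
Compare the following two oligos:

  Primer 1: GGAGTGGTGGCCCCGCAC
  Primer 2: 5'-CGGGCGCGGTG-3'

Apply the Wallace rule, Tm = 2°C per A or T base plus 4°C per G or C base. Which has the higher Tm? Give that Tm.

Primer 1: A+T=4, G+C=14 → Tm = 2(4)+4(14) = 64°C
Primer 2: A+T=1, G+C=10 → Tm = 2(1)+4(10) = 42°C
64°C vs 42°C → primer 1 is higher.

Primer 1, 64°C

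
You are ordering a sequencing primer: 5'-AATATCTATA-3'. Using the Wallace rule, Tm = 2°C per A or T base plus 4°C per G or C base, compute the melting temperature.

Counting bases: G=0, C=1, A=5, T=4
AT pairs contribute 9, GC pairs contribute 1.
Tm = 4·1 + 2·9 = 4 + 18 = 22°C

22°C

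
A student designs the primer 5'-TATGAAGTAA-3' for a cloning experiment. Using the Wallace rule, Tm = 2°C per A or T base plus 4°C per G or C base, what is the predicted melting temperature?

24°C

A=5, G=2, T=3, C=0
AT pairs contribute 8, GC pairs contribute 2.
Tm = 2×8 + 4×2 = 24°C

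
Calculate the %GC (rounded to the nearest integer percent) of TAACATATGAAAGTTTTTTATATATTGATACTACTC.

T=16, A=13, C=4, G=3
G+C = 3 + 4 = 7 out of 36 bases
%GC = 7/36 × 100 = 19.44% ≈ 19%

19%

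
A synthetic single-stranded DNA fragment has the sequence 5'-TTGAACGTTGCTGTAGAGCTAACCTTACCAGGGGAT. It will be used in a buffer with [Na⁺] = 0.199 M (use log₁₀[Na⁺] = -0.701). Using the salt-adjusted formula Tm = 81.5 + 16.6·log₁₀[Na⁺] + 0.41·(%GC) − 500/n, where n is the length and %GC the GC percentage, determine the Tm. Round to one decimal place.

75.3°C

Length n = 36. Base counts: T=10, C=7, A=9, G=10
G+C = 17, so %GC = 17/36 × 100 = 47.222%
Salt term: 16.6 × (-0.701) = -11.637
GC term: 0.41 × 47.222 = 19.361; length term: −500/36 = −13.889
Tm = 81.5 + (-11.637) + 19.361 − 13.889 = 75.335 → 75.3°C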